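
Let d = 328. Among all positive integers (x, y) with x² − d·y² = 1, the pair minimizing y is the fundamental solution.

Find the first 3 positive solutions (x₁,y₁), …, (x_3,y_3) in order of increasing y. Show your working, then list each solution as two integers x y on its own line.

163 9
53137 2934
17322499 956475

√328 → a₀=18, period (9,36); ℓ=2 even so k=1
step 0: (18, 1)  from 18·(1,0) + (0,1)
step 1: (163, 9)  from 9·(18,1) + (1,0)
fundamental: x₁=163, y₁=9  (since 26569 − 328·81 = 1)
k=2:  x_2 = 163·163+328·9·9 = 53137,  y_2 = 163·9+9·163 = 2934
k=3:  x_3 = 163·53137+328·9·2934 = 17322499,  y_3 = 163·2934+9·53137 = 956475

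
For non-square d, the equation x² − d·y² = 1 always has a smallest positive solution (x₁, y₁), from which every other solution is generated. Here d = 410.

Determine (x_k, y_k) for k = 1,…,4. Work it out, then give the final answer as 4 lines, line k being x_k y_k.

81 4
13121 648
2125521 104972
344321281 17004816

[20; 4,40] for √410; ℓ=2 ⇒ convergent index 1
a_0=20:  p_0=20·1+0=20,  q_0=20·0+1=1
a_1=4:  p_1=4·20+1=81,  q_1=4·1+0=4
(x₁, y₁) = (81, 4);  81² − 410·4² = 1 ✓
(x_2, y_2) = (81·81 + 410·4·4, 81·4 + 4·81) = (13121, 648)
(x_3, y_3) = (81·13121 + 410·4·648, 81·648 + 4·13121) = (2125521, 104972)
(x_4, y_4) = (81·2125521 + 410·4·104972, 81·104972 + 4·2125521) = (344321281, 17004816)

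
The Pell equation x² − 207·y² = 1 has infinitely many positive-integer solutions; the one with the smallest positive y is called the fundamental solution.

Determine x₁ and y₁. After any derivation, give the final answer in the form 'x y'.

1151 80

√207 = [14; 2,1,1,2,1,1,2,28, …], period ℓ=8 (even) → k=7
a_0=14:  p_0=14·1+0=14,  q_0=14·0+1=1
a_1=2:  p_1=2·14+1=29,  q_1=2·1+0=2
a_2=1:  p_2=1·29+14=43,  q_2=1·2+1=3
…
a_6=1:  p_6=1·259+187=446,  q_6=1·18+13=31
a_7=2:  p_7=2·446+259=1151,  q_7=2·31+18=80
(x₁, y₁) = (1151, 80);  1151² − 207·80² = 1 ✓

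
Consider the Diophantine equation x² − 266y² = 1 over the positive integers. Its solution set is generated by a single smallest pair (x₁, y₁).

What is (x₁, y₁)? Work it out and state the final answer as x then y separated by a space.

685 42

√266 → a₀=16, period (3,4,3,32); ℓ=4 even so k=3
k=0  a_k=16  p_k/q_k = 16/1
k=1  a_k=3  p_k/q_k = 49/3
k=2  a_k=4  p_k/q_k = 212/13
k=3  a_k=3  p_k/q_k = 685/42
(x₁, y₁) = (685, 42);  685² − 266·42² = 1 ✓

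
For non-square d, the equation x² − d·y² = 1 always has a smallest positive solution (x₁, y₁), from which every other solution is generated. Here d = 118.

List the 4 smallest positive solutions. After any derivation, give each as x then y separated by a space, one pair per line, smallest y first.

306917 28254
188396089777 17343265836
115643925371868101 10645886241146970
70986173286526887819457 6534806934930865917144

d=118: √d = [10; 1,6,3,2,10,2,3,6,1,20] (ℓ=10, even), read p_9/q_9
a_0=10:  p_0=10·1+0=10,  q_0=10·0+1=1
…
a_2=6:  p_2=6·11+10=76,  q_2=6·1+1=7
a_3=3:  p_3=3·76+11=239,  q_3=3·7+1=22
a_4=2:  p_4=2·239+76=554,  q_4=2·22+7=51
…
a_6=2:  p_6=2·5779+554=12112,  q_6=2·532+51=1115
…
a_8=6:  p_8=6·42115+12112=264802,  q_8=6·3877+1115=24377
a_9=1:  p_9=1·264802+42115=306917,  q_9=1·24377+3877=28254
→ (306917, 28254).  Check: 306917²=94198044889, 118·28254²=94198044888, difference 1.
k=2:  x_2 = 306917·306917+118·28254·28254 = 188396089777,  y_2 = 306917·28254+28254·306917 = 17343265836
k=3:  x_3 = 306917·188396089777+118·28254·17343265836 = 115643925371868101,  y_3 = 306917·17343265836+28254·188396089777 = 10645886241146970
k=4:  x_4 = 306917·115643925371868101+118·28254·10645886241146970 = 70986173286526887819457,  y_4 = 306917·10645886241146970+28254·115643925371868101 = 6534806934930865917144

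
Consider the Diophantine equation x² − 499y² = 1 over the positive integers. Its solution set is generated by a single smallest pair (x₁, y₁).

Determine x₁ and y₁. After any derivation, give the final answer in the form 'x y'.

[22; 2,1,21,1,2,44] for √499; ℓ=6 ⇒ convergent index 5
k=0  a_k=22  p_k/q_k = 22/1
…
k=2  a_k=1  p_k/q_k = 67/3
k=3  a_k=21  p_k/q_k = 1452/65
k=4  a_k=1  p_k/q_k = 1519/68
k=5  a_k=2  p_k/q_k = 4490/201
→ (4490, 201).  Check: 4490²=20160100, 499·201²=20160099, difference 1.

4490 201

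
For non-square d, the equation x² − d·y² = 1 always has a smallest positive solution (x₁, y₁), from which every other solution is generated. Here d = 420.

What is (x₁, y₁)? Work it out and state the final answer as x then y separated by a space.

41 2

√420 → a₀=20, period (2,40); ℓ=2 even so k=1
k=0  a_k=20  p_k/q_k = 20/1
k=1  a_k=2  p_k/q_k = 41/2
(x₁, y₁) = (41, 2);  41² − 420·2² = 1 ✓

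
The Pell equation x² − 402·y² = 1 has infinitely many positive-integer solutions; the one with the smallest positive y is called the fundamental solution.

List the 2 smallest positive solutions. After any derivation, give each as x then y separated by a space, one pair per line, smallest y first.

d=402: √d = [20; 20,40] (ℓ=2, even), read p_1/q_1
k=0  a_k=20  p_k/q_k = 20/1
k=1  a_k=20  p_k/q_k = 401/20
fundamental: x₁=401, y₁=20  (since 160801 − 402·400 = 1)
(401+20√402)^2 = 321601 + 16040√402

401 20
321601 16040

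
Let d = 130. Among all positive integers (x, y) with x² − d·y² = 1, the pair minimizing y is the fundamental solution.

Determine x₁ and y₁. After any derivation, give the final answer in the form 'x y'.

6499 570

√130 = [11; 2,2,22, …], period ℓ=3 (odd) → k=5
a_0=11:  p_0=11·1+0=11,  q_0=11·0+1=1
a_1=2:  p_1=2·11+1=23,  q_1=2·1+0=2
a_2=2:  p_2=2·23+11=57,  q_2=2·2+1=5
…
a_4=2:  p_4=2·1277+57=2611,  q_4=2·112+5=229
a_5=2:  p_5=2·2611+1277=6499,  q_5=2·229+112=570
(x₁, y₁) = (6499, 570);  6499² − 130·570² = 1 ✓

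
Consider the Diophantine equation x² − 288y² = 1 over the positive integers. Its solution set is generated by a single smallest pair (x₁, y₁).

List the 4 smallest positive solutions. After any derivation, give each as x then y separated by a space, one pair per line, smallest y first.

17 1
577 34
19601 1155
665857 39236

d=288: √d = [16; 1,32] (ℓ=2, even), read p_1/q_1
k=0  a_k=16  p_k/q_k = 16/1
k=1  a_k=1  p_k/q_k = 17/1
→ (17, 1).  Check: 17²=289, 288·1²=288, difference 1.
(17+1√288)^2 = 577 + 34√288
(17+1√288)^3 = 19601 + 1155√288
(17+1√288)^4 = 665857 + 39236√288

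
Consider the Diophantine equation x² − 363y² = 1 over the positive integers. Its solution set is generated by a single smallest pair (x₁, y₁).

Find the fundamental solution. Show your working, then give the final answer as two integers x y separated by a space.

d=363: √d = [19; 19,38] (ℓ=2, even), read p_1/q_1
k=0  a_k=19  p_k/q_k = 19/1
k=1  a_k=19  p_k/q_k = 362/19
fundamental: x₁=362, y₁=19  (since 131044 − 363·361 = 1)

362 19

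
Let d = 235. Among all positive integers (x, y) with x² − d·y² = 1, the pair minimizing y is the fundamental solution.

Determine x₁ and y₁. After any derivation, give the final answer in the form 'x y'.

[15; 3,30] for √235; ℓ=2 ⇒ convergent index 1
i=0: a=15 ⇒ p=15, q=1
i=1: a=3 ⇒ p=46, q=3
→ (46, 3).  Check: 46²=2116, 235·3²=2115, difference 1.

46 3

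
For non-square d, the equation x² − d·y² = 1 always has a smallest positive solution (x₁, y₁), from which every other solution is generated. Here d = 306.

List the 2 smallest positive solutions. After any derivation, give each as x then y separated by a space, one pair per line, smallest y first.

35 2
2449 140

√306 → a₀=17, period (2,34); ℓ=2 even so k=1
a_0=17:  p_0=17·1+0=17,  q_0=17·0+1=1
a_1=2:  p_1=2·17+1=35,  q_1=2·1+0=2
fundamental: x₁=35, y₁=2  (since 1225 − 306·4 = 1)
(35+2√306)^2 = 2449 + 140√306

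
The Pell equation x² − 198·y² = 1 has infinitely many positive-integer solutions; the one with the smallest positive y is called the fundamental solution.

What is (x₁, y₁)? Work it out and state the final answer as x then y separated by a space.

197 14

[14; 14,28] for √198; ℓ=2 ⇒ convergent index 1
k=0  a_k=14  p_k/q_k = 14/1
k=1  a_k=14  p_k/q_k = 197/14
→ (197, 14).  Check: 197²=38809, 198·14²=38808, difference 1.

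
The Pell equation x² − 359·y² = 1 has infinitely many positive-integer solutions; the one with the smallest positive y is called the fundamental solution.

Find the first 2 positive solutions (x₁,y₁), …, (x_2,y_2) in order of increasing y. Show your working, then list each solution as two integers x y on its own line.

360 19
259199 13680

√359 → a₀=18, period (1,17,1,36); ℓ=4 even so k=3
step 0: (18, 1)  from 18·(1,0) + (0,1)
…
step 2: (341, 18)  from 17·(19,1) + (18,1)
step 3: (360, 19)  from 1·(341,18) + (19,1)
(x₁, y₁) = (360, 19);  360² − 359·19² = 1 ✓
(x_2, y_2) = (360·360 + 359·19·19, 360·19 + 19·360) = (259199, 13680)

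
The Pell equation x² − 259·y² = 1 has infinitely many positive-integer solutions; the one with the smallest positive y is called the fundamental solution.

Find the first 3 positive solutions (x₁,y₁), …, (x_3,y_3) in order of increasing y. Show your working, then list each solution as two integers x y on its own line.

[16; 10,1,2,3,4,3,2,1,10,32] for √259; ℓ=10 ⇒ convergent index 9
step 0: (16, 1)  from 16·(1,0) + (0,1)
…
step 5: (7403, 460)  from 4·(1722,107) + (515,32)
step 6: (23931, 1487)  from 3·(7403,460) + (1722,107)
step 7: (55265, 3434)  from 2·(23931,1487) + (7403,460)
step 8: (79196, 4921)  from 1·(55265,3434) + (23931,1487)
step 9: (847225, 52644)  from 10·(79196,4921) + (55265,3434)
(x₁, y₁) = (847225, 52644);  847225² − 259·52644² = 1 ✓
(x_2, y_2) = (847225·847225 + 259·52644·52644, 847225·52644 + 52644·847225) = (1435580401249, 89202625800)
(x_3, y_3) = (847225·1435580401249 + 259·52644·89202625800, 847225·89202625800 + 52644·1435580401249) = (2432519210895520825, 151149389286757356)

847225 52644
1435580401249 89202625800
2432519210895520825 151149389286757356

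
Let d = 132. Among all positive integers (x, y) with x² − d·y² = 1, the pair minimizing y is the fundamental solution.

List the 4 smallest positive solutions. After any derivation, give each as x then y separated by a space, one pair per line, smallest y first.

23 2
1057 92
48599 4230
2234497 194488

d=132: √d = [11; 2,22] (ℓ=2, even), read p_1/q_1
i=0: a=11 ⇒ p=11, q=1
i=1: a=2 ⇒ p=23, q=2
fundamental: x₁=23, y₁=2  (since 529 − 132·4 = 1)
(23+2√132)^2 = 1057 + 92√132
(23+2√132)^3 = 48599 + 4230√132
(23+2√132)^4 = 2234497 + 194488√132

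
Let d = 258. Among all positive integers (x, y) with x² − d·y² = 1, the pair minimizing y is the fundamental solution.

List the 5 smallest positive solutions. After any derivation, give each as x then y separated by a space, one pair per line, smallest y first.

257 16
132097 8224
67897601 4227120
34899234817 2172731456
17938138798337 1116779741264

[16; 16,32] for √258; ℓ=2 ⇒ convergent index 1
a_0=16:  p_0=16·1+0=16,  q_0=16·0+1=1
a_1=16:  p_1=16·16+1=257,  q_1=16·1+0=16
(x₁, y₁) = (257, 16);  257² − 258·16² = 1 ✓
k=2:  x_2 = 257·257+258·16·16 = 132097,  y_2 = 257·16+16·257 = 8224
k=3:  x_3 = 257·132097+258·16·8224 = 67897601,  y_3 = 257·8224+16·132097 = 4227120
k=4:  x_4 = 257·67897601+258·16·4227120 = 34899234817,  y_4 = 257·4227120+16·67897601 = 2172731456
k=5:  x_5 = 257·34899234817+258·16·2172731456 = 17938138798337,  y_5 = 257·2172731456+16·34899234817 = 1116779741264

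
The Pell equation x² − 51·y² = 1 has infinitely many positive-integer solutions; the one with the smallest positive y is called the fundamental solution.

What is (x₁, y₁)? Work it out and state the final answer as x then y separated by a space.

√51 → a₀=7, period (7,14); ℓ=2 even so k=1
i=0: a=7 ⇒ p=7, q=1
i=1: a=7 ⇒ p=50, q=7
→ (50, 7).  Check: 50²=2500, 51·7²=2499, difference 1.

50 7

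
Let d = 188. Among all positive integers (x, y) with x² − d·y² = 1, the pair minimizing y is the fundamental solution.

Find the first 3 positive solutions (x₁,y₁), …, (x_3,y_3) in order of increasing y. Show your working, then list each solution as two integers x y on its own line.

4607 336
42448897 3095904
391124132351 28525659120

[13; 1,2,2,6,2,2,1,26] for √188; ℓ=8 ⇒ convergent index 7
k=0  a_k=13  p_k/q_k = 13/1
…
k=4  a_k=6  p_k/q_k = 617/45
…
k=6  a_k=2  p_k/q_k = 3277/239
k=7  a_k=1  p_k/q_k = 4607/336
fundamental: x₁=4607, y₁=336  (since 21224449 − 188·112896 = 1)
(x_2, y_2) = (4607·4607 + 188·336·336, 4607·336 + 336·4607) = (42448897, 3095904)
(x_3, y_3) = (4607·42448897 + 188·336·3095904, 4607·3095904 + 336·42448897) = (391124132351, 28525659120)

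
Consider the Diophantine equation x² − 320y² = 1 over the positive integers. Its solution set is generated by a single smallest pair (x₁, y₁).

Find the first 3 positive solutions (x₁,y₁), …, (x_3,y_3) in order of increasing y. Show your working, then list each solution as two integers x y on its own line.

161 9
51841 2898
16692641 933147

d=320: √d = [17; 1,7,1,34] (ℓ=4, even), read p_3/q_3
step 0: (17, 1)  from 17·(1,0) + (0,1)
step 1: (18, 1)  from 1·(17,1) + (1,0)
step 2: (143, 8)  from 7·(18,1) + (17,1)
step 3: (161, 9)  from 1·(143,8) + (18,1)
(x₁, y₁) = (161, 9);  161² − 320·9² = 1 ✓
n=2: (161,9)∘(161,9) = (161·161+320·9·9, 161·9+9·161) = (51841,2898)
n=3: (51841,2898)∘(161,9) = (161·51841+320·9·2898, 161·2898+9·51841) = (16692641,933147)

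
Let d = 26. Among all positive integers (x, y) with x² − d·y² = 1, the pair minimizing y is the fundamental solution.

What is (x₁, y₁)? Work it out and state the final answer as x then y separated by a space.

[5; 10] for √26; ℓ=1 ⇒ convergent index 1
step 0: (5, 1)  from 5·(1,0) + (0,1)
step 1: (51, 10)  from 10·(5,1) + (1,0)
fundamental: x₁=51, y₁=10  (since 2601 − 26·100 = 1)

51 10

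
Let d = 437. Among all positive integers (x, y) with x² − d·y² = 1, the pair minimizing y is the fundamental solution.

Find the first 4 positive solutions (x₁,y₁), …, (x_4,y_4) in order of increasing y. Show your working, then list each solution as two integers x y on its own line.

[20; 1,9,2,9,1,40] for √437; ℓ=6 ⇒ convergent index 5
a_0=20:  p_0=20·1+0=20,  q_0=20·0+1=1
a_1=1:  p_1=1·20+1=21,  q_1=1·1+0=1
a_2=9:  p_2=9·21+20=209,  q_2=9·1+1=10
…
a_4=9:  p_4=9·439+209=4160,  q_4=9·21+10=199
a_5=1:  p_5=1·4160+439=4599,  q_5=1·199+21=220
(x₁, y₁) = (4599, 220);  4599² − 437·220² = 1 ✓
(x_2, y_2) = (4599·4599 + 437·220·220, 4599·220 + 220·4599) = (42301601, 2023560)
(x_3, y_3) = (4599·42301601 + 437·220·2023560, 4599·2023560 + 220·42301601) = (389090121399, 18612704660)
(x_4, y_4) = (4599·389090121399 + 437·220·18612704660, 4599·18612704660 + 220·389090121399) = (3578850894326401, 171199655439120)

4599 220
42301601 2023560
389090121399 18612704660
3578850894326401 171199655439120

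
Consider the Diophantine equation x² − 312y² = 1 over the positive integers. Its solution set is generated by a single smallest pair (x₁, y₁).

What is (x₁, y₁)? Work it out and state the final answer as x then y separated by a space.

d=312: √d = [17; 1,1,1,34] (ℓ=4, even), read p_3/q_3
i=0: a=17 ⇒ p=17, q=1
i=1: a=1 ⇒ p=18, q=1
i=2: a=1 ⇒ p=35, q=2
i=3: a=1 ⇒ p=53, q=3
→ (53, 3).  Check: 53²=2809, 312·3²=2808, difference 1.

53 3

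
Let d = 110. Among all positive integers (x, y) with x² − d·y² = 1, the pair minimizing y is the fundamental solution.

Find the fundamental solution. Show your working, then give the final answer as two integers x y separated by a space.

√110 → a₀=10, period (2,20); ℓ=2 even so k=1
step 0: (10, 1)  from 10·(1,0) + (0,1)
step 1: (21, 2)  from 2·(10,1) + (1,0)
(x₁, y₁) = (21, 2);  21² − 110·2² = 1 ✓

21 2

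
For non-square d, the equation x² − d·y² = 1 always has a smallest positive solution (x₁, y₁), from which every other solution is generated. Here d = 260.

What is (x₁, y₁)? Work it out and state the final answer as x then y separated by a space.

129 8

√260 = [16; 8,32, …], period ℓ=2 (even) → k=1
step 0: (16, 1)  from 16·(1,0) + (0,1)
step 1: (129, 8)  from 8·(16,1) + (1,0)
→ (129, 8).  Check: 129²=16641, 260·8²=16640, difference 1.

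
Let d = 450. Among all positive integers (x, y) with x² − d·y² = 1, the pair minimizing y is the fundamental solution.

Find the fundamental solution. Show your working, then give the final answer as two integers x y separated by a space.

d=450: √d = [21; 4,1,2,4,2,1,4,42] (ℓ=8, even), read p_7/q_7
step 0: (21, 1)  from 21·(1,0) + (0,1)
…
step 3: (297, 14)  from 2·(106,5) + (85,4)
…
step 5: (2885, 136)  from 2·(1294,61) + (297,14)
step 6: (4179, 197)  from 1·(2885,136) + (1294,61)
step 7: (19601, 924)  from 4·(4179,197) + (2885,136)
(x₁, y₁) = (19601, 924);  19601² − 450·924² = 1 ✓

19601 924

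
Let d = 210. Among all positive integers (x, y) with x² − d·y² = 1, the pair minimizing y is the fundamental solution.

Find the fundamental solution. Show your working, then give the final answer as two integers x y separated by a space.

√210 = [14; 2,28, …], period ℓ=2 (even) → k=1
a_0=14:  p_0=14·1+0=14,  q_0=14·0+1=1
a_1=2:  p_1=2·14+1=29,  q_1=2·1+0=2
→ (29, 2).  Check: 29²=841, 210·2²=840, difference 1.

29 2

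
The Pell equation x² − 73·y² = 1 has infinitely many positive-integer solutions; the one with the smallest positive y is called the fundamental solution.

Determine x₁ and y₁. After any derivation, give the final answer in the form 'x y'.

2281249 267000

d=73: √d = [8; 1,1,5,5,1,1,16] (ℓ=7, odd), read p_13/q_13
i=0: a=8 ⇒ p=8, q=1
i=1: a=1 ⇒ p=9, q=1
…
i=4: a=5 ⇒ p=487, q=57
…
i=6: a=1 ⇒ p=1068, q=125
i=7: a=16 ⇒ p=17669, q=2068
i=8: a=1 ⇒ p=18737, q=2193
i=9: a=1 ⇒ p=36406, q=4261
i=10: a=5 ⇒ p=200767, q=23498
…
i=12: a=1 ⇒ p=1241008, q=145249
i=13: a=1 ⇒ p=2281249, q=267000
→ (2281249, 267000).  Check: 2281249²=5204097000001, 73·267000²=5204097000000, difference 1.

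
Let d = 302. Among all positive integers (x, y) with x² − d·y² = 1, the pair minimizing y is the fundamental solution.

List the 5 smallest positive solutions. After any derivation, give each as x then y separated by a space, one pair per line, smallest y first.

d=302: √d = [17; 2,1,1,1,4,…,1,2,34] (ℓ=16, even), read p_15/q_15
a_0=17:  p_0=17·1+0=17,  q_0=17·0+1=1
a_1=2:  p_1=2·17+1=35,  q_1=2·1+0=2
…
a_3=1:  p_3=1·52+35=87,  q_3=1·3+2=5
…
a_6=2:  p_6=2·643+139=1425,  q_6=2·37+8=82
a_7=1:  p_7=1·1425+643=2068,  q_7=1·82+37=119
…
a_10=2:  p_10=2·36581+34513=107675,  q_10=2·2105+1986=6196
…
a_14=1:  p_14=1·1042237+574956=1617193,  q_14=1·59974+33085=93059
a_15=2:  p_15=2·1617193+1042237=4276623,  q_15=2·93059+59974=246092
→ (4276623, 246092).  Check: 4276623²=18289504284129, 302·246092²=18289504284128, difference 1.
n=2: (4276623,246092)∘(4276623,246092) = (4276623·4276623+302·246092·246092, 4276623·246092+246092·4276623) = (36579008568257,2104885414632)
n=3: (36579008568257,2104885414632)∘(4276623,246092) = (4276623·36579008568257+302·246092·2104885414632, 4276623·2104885414632+246092·36579008568257) = (312869258720405635599,18003602753159249380)
n=4: (312869258720405635599,18003602753159249380)∘(4276623,246092) = (4276623·312869258720405635599+302·246092·18003602753159249380, 4276623·18003602753159249380+246092·312869258720405635599) = (2676047735673238042056036097,153989243234046232237072848)
n=5: (2676047735673238042056036097,153989243234046232237072848)∘(4276623,246092) = (4276623·2676047735673238042056036097+302·246092·153989243234046232237072848, 4276623·153989243234046232237072848+246092·2676047735673238042056036097) = (22888894590955867721004902116885263,1317107878734614996094061229615228)

4276623 246092
36579008568257 2104885414632
312869258720405635599 18003602753159249380
2676047735673238042056036097 153989243234046232237072848
22888894590955867721004902116885263 1317107878734614996094061229615228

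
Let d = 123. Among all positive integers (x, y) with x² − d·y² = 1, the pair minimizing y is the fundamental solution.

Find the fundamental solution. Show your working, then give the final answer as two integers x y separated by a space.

122 11

d=123: √d = [11; 11,22] (ℓ=2, even), read p_1/q_1
a_0=11:  p_0=11·1+0=11,  q_0=11·0+1=1
a_1=11:  p_1=11·11+1=122,  q_1=11·1+0=11
→ (122, 11).  Check: 122²=14884, 123·11²=14883, difference 1.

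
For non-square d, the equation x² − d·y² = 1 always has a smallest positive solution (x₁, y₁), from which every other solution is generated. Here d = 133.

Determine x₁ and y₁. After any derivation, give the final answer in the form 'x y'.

√133 → a₀=11, period (1,1,7,5,1,…,1,1,22); ℓ=16 even so k=15
k=0  a_k=11  p_k/q_k = 11/1
…
k=2  a_k=1  p_k/q_k = 23/2
…
k=4  a_k=5  p_k/q_k = 888/77
…
k=7  a_k=1  p_k/q_k = 3010/261
k=8  a_k=2  p_k/q_k = 7969/691
k=9  a_k=1  p_k/q_k = 10979/952
…
k=11  a_k=1  p_k/q_k = 29927/2595
k=12  a_k=5  p_k/q_k = 168583/14618
k=13  a_k=7  p_k/q_k = 1210008/104921
k=14  a_k=1  p_k/q_k = 1378591/119539
k=15  a_k=1  p_k/q_k = 2588599/224460
→ (2588599, 224460).  Check: 2588599²=6700844782801, 133·224460²=6700844782800, difference 1.

2588599 224460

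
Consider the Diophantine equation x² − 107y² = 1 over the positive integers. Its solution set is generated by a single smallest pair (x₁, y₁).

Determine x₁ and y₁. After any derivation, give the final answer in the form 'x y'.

962 93

√107 → a₀=10, period (2,1,9,1,2,20); ℓ=6 even so k=5
a_0=10:  p_0=10·1+0=10,  q_0=10·0+1=1
a_1=2:  p_1=2·10+1=21,  q_1=2·1+0=2
a_2=1:  p_2=1·21+10=31,  q_2=1·2+1=3
a_3=9:  p_3=9·31+21=300,  q_3=9·3+2=29
a_4=1:  p_4=1·300+31=331,  q_4=1·29+3=32
a_5=2:  p_5=2·331+300=962,  q_5=2·32+29=93
(x₁, y₁) = (962, 93);  962² − 107·93² = 1 ✓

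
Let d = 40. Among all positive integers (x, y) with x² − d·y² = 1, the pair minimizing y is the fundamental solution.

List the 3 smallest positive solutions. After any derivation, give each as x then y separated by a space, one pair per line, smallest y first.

19 3
721 114
27379 4329

√40 = [6; 3,12, …], period ℓ=2 (even) → k=1
k=0  a_k=6  p_k/q_k = 6/1
k=1  a_k=3  p_k/q_k = 19/3
(x₁, y₁) = (19, 3);  19² − 40·3² = 1 ✓
(x_2, y_2) = (19·19 + 40·3·3, 19·3 + 3·19) = (721, 114)
(x_3, y_3) = (19·721 + 40·3·114, 19·114 + 3·721) = (27379, 4329)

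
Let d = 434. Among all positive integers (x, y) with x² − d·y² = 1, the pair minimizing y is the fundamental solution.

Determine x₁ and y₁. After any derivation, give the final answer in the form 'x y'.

125 6

√434 → a₀=20, period (1,4,1,40); ℓ=4 even so k=3
a_0=20:  p_0=20·1+0=20,  q_0=20·0+1=1
a_1=1:  p_1=1·20+1=21,  q_1=1·1+0=1
a_2=4:  p_2=4·21+20=104,  q_2=4·1+1=5
a_3=1:  p_3=1·104+21=125,  q_3=1·5+1=6
(x₁, y₁) = (125, 6);  125² − 434·6² = 1 ✓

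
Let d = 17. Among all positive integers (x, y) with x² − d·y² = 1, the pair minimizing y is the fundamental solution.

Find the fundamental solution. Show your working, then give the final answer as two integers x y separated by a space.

d=17: √d = [4; 8] (ℓ=1, odd), read p_1/q_1
i=0: a=4 ⇒ p=4, q=1
i=1: a=8 ⇒ p=33, q=8
(x₁, y₁) = (33, 8);  33² − 17·8² = 1 ✓

33 8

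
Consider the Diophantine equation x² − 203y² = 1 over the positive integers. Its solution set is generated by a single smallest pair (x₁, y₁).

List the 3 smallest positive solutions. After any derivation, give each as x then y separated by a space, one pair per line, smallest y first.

57 4
6497 456
740601 51980

[14; 4,28] for √203; ℓ=2 ⇒ convergent index 1
i=0: a=14 ⇒ p=14, q=1
i=1: a=4 ⇒ p=57, q=4
→ (57, 4).  Check: 57²=3249, 203·4²=3248, difference 1.
k=2:  x_2 = 57·57+203·4·4 = 6497,  y_2 = 57·4+4·57 = 456
k=3:  x_3 = 57·6497+203·4·456 = 740601,  y_3 = 57·456+4·6497 = 51980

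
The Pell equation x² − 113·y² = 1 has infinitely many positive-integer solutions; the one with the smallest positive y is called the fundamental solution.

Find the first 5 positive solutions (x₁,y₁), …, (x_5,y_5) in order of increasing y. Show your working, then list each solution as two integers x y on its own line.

d=113: √d = [10; 1,1,1,2,2,1,1,1,20] (ℓ=9, odd), read p_17/q_17
step 0: (10, 1)  from 10·(1,0) + (0,1)
step 1: (11, 1)  from 1·(10,1) + (1,0)
…
step 3: (32, 3)  from 1·(21,2) + (11,1)
step 4: (85, 8)  from 2·(32,3) + (21,2)
step 5: (202, 19)  from 2·(85,8) + (32,3)
step 6: (287, 27)  from 1·(202,19) + (85,8)
…
step 9: (16009, 1506)  from 20·(776,73) + (489,46)
step 10: (16785, 1579)  from 1·(16009,1506) + (776,73)
step 11: (32794, 3085)  from 1·(16785,1579) + (16009,1506)
…
step 13: (131952, 12413)  from 2·(49579,4664) + (32794,3085)
step 14: (313483, 29490)  from 2·(131952,12413) + (49579,4664)
step 15: (445435, 41903)  from 1·(313483,29490) + (131952,12413)
step 16: (758918, 71393)  from 1·(445435,41903) + (313483,29490)
step 17: (1204353, 113296)  from 1·(758918,71393) + (445435,41903)
(x₁, y₁) = (1204353, 113296);  1204353² − 113·113296² = 1 ✓
k=2:  x_2 = 1204353·1204353+113·113296·113296 = 2900932297217,  y_2 = 1204353·113296+113296·1204353 = 272896754976
k=3:  x_3 = 1204353·2900932297217+113·113296·272896754976 = 6987493029899166849,  y_3 = 1204353·272896754976+113296·2900932297217 = 657328051091107760
k=4:  x_4 = 1204353·6987493029899166849+113·113296·657328051091107760 = 16830816386073401651890177,  y_4 = 1204353·657328051091107760+113296·6987493029899166849 = 1583310020631184911403584
k=5:  x_5 = 1204353·16830816386073401651890177+113·113296·1583310020631184911403584 = 40540488414026331506287881514113,  y_5 = 1204353·1583310020631184911403584+113296·16830816386073401651890177 = 3813728346553801555156190094544

1204353 113296
2900932297217 272896754976
6987493029899166849 657328051091107760
16830816386073401651890177 1583310020631184911403584
40540488414026331506287881514113 3813728346553801555156190094544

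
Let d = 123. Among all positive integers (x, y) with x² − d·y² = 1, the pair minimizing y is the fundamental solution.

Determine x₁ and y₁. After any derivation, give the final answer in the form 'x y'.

[11; 11,22] for √123; ℓ=2 ⇒ convergent index 1
step 0: (11, 1)  from 11·(1,0) + (0,1)
step 1: (122, 11)  from 11·(11,1) + (1,0)
fundamental: x₁=122, y₁=11  (since 14884 − 123·121 = 1)

122 11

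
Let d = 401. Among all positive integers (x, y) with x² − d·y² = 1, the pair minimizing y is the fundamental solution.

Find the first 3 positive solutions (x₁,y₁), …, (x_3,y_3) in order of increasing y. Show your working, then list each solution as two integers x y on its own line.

√401 → a₀=20, period (40); ℓ=1 odd so k=1
k=0  a_k=20  p_k/q_k = 20/1
k=1  a_k=40  p_k/q_k = 801/40
(x₁, y₁) = (801, 40);  801² − 401·40² = 1 ✓
n=2: (801,40)∘(801,40) = (801·801+401·40·40, 801·40+40·801) = (1283201,64080)
n=3: (1283201,64080)∘(801,40) = (801·1283201+401·40·64080, 801·64080+40·1283201) = (2055687201,102656120)

801 40
1283201 64080
2055687201 102656120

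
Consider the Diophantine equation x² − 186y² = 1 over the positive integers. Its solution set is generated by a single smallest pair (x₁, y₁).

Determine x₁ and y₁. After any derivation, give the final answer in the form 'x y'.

d=186: √d = [13; 1,1,1,3,4,3,1,1,1,26] (ℓ=10, even), read p_9/q_9
i=0: a=13 ⇒ p=13, q=1
…
i=4: a=3 ⇒ p=150, q=11
i=5: a=4 ⇒ p=641, q=47
…
i=7: a=1 ⇒ p=2714, q=199
i=8: a=1 ⇒ p=4787, q=351
i=9: a=1 ⇒ p=7501, q=550
fundamental: x₁=7501, y₁=550  (since 56265001 − 186·302500 = 1)

7501 550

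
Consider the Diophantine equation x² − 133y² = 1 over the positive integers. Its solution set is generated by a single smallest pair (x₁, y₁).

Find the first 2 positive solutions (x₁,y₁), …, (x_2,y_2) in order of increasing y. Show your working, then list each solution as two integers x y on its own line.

√133 = [11; 1,1,7,5,1,…,1,1,22, …], period ℓ=16 (even) → k=15
k=0  a_k=11  p_k/q_k = 11/1
k=1  a_k=1  p_k/q_k = 12/1
…
k=4  a_k=5  p_k/q_k = 888/77
k=5  a_k=1  p_k/q_k = 1061/92
…
k=8  a_k=2  p_k/q_k = 7969/691
…
k=13  a_k=7  p_k/q_k = 1210008/104921
k=14  a_k=1  p_k/q_k = 1378591/119539
k=15  a_k=1  p_k/q_k = 2588599/224460
fundamental: x₁=2588599, y₁=224460  (since 6700844782801 − 133·50382291600 = 1)
n=2: (2588599,224460)∘(2588599,224460) = (2588599·2588599+133·224460·224460, 2588599·224460+224460·2588599) = (13401689565601,1162073863080)

2588599 224460
13401689565601 1162073863080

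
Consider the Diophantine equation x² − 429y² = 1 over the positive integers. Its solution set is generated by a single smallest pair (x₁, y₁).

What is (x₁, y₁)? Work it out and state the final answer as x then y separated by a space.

1524095 73584

√429 = [20; 1,2,2,9,1,12,1,9,2,2,1,40, …], period ℓ=12 (even) → k=11
k=0  a_k=20  p_k/q_k = 20/1
…
k=2  a_k=2  p_k/q_k = 62/3
k=3  a_k=2  p_k/q_k = 145/7
…
k=7  a_k=1  p_k/q_k = 21023/1015
k=8  a_k=9  p_k/q_k = 208718/10077
…
k=10  a_k=2  p_k/q_k = 1085636/52415
k=11  a_k=1  p_k/q_k = 1524095/73584
→ (1524095, 73584).  Check: 1524095²=2322865569025, 429·73584²=2322865569024, difference 1.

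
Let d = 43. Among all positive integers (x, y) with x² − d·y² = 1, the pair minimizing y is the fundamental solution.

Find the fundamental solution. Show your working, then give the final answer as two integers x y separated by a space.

3482 531

[6; 1,1,3,1,5,1,3,1,1,12] for √43; ℓ=10 ⇒ convergent index 9
step 0: (6, 1)  from 6·(1,0) + (0,1)
step 1: (7, 1)  from 1·(6,1) + (1,0)
…
step 3: (46, 7)  from 3·(13,2) + (7,1)
…
step 8: (1941, 296)  from 1·(1541,235) + (400,61)
step 9: (3482, 531)  from 1·(1941,296) + (1541,235)
fundamental: x₁=3482, y₁=531  (since 12124324 − 43·281961 = 1)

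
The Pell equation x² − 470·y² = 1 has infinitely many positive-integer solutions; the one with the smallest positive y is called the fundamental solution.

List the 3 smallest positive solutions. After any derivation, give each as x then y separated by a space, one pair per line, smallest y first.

1691 78
5718961 263796
19341524411 892157994

d=470: √d = [21; 1,2,8,2,1,42] (ℓ=6, even), read p_5/q_5
a_0=21:  p_0=21·1+0=21,  q_0=21·0+1=1
a_1=1:  p_1=1·21+1=22,  q_1=1·1+0=1
…
a_4=2:  p_4=2·542+65=1149,  q_4=2·25+3=53
a_5=1:  p_5=1·1149+542=1691,  q_5=1·53+25=78
(x₁, y₁) = (1691, 78);  1691² − 470·78² = 1 ✓
n=2: (1691,78)∘(1691,78) = (1691·1691+470·78·78, 1691·78+78·1691) = (5718961,263796)
n=3: (5718961,263796)∘(1691,78) = (1691·5718961+470·78·263796, 1691·263796+78·5718961) = (19341524411,892157994)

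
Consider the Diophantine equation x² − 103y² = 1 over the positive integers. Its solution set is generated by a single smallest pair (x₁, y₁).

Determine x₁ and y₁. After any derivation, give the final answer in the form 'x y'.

d=103: √d = [10; 6,1,2,1,1,9,1,1,2,1,6,20] (ℓ=12, even), read p_11/q_11
step 0: (10, 1)  from 10·(1,0) + (0,1)
step 1: (61, 6)  from 6·(10,1) + (1,0)
step 2: (71, 7)  from 1·(61,6) + (10,1)
step 3: (203, 20)  from 2·(71,7) + (61,6)
step 4: (274, 27)  from 1·(203,20) + (71,7)
step 5: (477, 47)  from 1·(274,27) + (203,20)
step 6: (4567, 450)  from 9·(477,47) + (274,27)
step 7: (5044, 497)  from 1·(4567,450) + (477,47)
step 8: (9611, 947)  from 1·(5044,497) + (4567,450)
…
step 10: (33877, 3338)  from 1·(24266,2391) + (9611,947)
step 11: (227528, 22419)  from 6·(33877,3338) + (24266,2391)
→ (227528, 22419).  Check: 227528²=51768990784, 103·22419²=51768990783, difference 1.

227528 22419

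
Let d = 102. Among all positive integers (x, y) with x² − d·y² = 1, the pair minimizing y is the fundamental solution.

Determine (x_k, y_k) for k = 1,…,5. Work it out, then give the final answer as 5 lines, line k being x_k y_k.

√102 → a₀=10, period (10,20); ℓ=2 even so k=1
a_0=10:  p_0=10·1+0=10,  q_0=10·0+1=1
a_1=10:  p_1=10·10+1=101,  q_1=10·1+0=10
fundamental: x₁=101, y₁=10  (since 10201 − 102·100 = 1)
k=2:  x_2 = 101·101+102·10·10 = 20401,  y_2 = 101·10+10·101 = 2020
k=3:  x_3 = 101·20401+102·10·2020 = 4120901,  y_3 = 101·2020+10·20401 = 408030
k=4:  x_4 = 101·4120901+102·10·408030 = 832401601,  y_4 = 101·408030+10·4120901 = 82420040
k=5:  x_5 = 101·832401601+102·10·82420040 = 168141002501,  y_5 = 101·82420040+10·832401601 = 16648440050

101 10
20401 2020
4120901 408030
832401601 82420040
168141002501 16648440050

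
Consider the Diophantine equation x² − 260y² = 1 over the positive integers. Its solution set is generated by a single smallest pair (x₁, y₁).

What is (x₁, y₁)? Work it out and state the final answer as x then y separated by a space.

d=260: √d = [16; 8,32] (ℓ=2, even), read p_1/q_1
step 0: (16, 1)  from 16·(1,0) + (0,1)
step 1: (129, 8)  from 8·(16,1) + (1,0)
fundamental: x₁=129, y₁=8  (since 16641 − 260·64 = 1)

129 8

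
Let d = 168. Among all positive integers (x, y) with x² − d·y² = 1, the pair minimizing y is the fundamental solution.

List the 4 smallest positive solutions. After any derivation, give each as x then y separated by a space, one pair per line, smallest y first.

13 1
337 26
8749 675
227137 17524

√168 = [12; 1,24, …], period ℓ=2 (even) → k=1
k=0  a_k=12  p_k/q_k = 12/1
k=1  a_k=1  p_k/q_k = 13/1
→ (13, 1).  Check: 13²=169, 168·1²=168, difference 1.
n=2: (13,1)∘(13,1) = (13·13+168·1·1, 13·1+1·13) = (337,26)
n=3: (337,26)∘(13,1) = (13·337+168·1·26, 13·26+1·337) = (8749,675)
n=4: (8749,675)∘(13,1) = (13·8749+168·1·675, 13·675+1·8749) = (227137,17524)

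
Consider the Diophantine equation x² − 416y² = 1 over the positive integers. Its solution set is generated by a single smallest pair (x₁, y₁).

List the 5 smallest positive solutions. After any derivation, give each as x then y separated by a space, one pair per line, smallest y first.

5201 255
54100801 2652510
562756526801 27591408765
5853793337683201 287005831321020
60891157735824130001 2985434629809841275

d=416: √d = [20; 2,1,1,9,1,1,2,40] (ℓ=8, even), read p_7/q_7
i=0: a=20 ⇒ p=20, q=1
i=1: a=2 ⇒ p=41, q=2
i=2: a=1 ⇒ p=61, q=3
i=3: a=1 ⇒ p=102, q=5
…
i=5: a=1 ⇒ p=1081, q=53
i=6: a=1 ⇒ p=2060, q=101
i=7: a=2 ⇒ p=5201, q=255
fundamental: x₁=5201, y₁=255  (since 27050401 − 416·65025 = 1)
n=2: (5201,255)∘(5201,255) = (5201·5201+416·255·255, 5201·255+255·5201) = (54100801,2652510)
n=3: (54100801,2652510)∘(5201,255) = (5201·54100801+416·255·2652510, 5201·2652510+255·54100801) = (562756526801,27591408765)
n=4: (562756526801,27591408765)∘(5201,255) = (5201·562756526801+416·255·27591408765, 5201·27591408765+255·562756526801) = (5853793337683201,287005831321020)
n=5: (5853793337683201,287005831321020)∘(5201,255) = (5201·5853793337683201+416·255·287005831321020, 5201·287005831321020+255·5853793337683201) = (60891157735824130001,2985434629809841275)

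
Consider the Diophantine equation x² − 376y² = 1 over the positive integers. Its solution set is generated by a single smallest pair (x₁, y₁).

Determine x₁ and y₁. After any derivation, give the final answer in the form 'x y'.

2143295 110532

√376 → a₀=19, period (2,1,1,3,1,…,1,2,38); ℓ=16 even so k=15
step 0: (19, 1)  from 19·(1,0) + (0,1)
…
step 5: (446, 23)  from 1·(349,18) + (97,5)
…
step 8: (12953, 668)  from 4·(2928,151) + (1241,64)
…
step 12: (368986, 19029)  from 3·(99455,5129) + (70621,3642)
…
step 14: (837427, 43187)  from 1·(468441,24158) + (368986,19029)
step 15: (2143295, 110532)  from 2·(837427,43187) + (468441,24158)
fundamental: x₁=2143295, y₁=110532  (since 4593713457025 − 376·12217323024 = 1)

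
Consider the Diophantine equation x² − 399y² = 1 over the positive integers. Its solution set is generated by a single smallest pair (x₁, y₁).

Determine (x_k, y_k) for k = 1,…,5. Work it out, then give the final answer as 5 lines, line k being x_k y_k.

d=399: √d = [19; 1,38] (ℓ=2, even), read p_1/q_1
k=0  a_k=19  p_k/q_k = 19/1
k=1  a_k=1  p_k/q_k = 20/1
→ (20, 1).  Check: 20²=400, 399·1²=399, difference 1.
n=2: (20,1)∘(20,1) = (20·20+399·1·1, 20·1+1·20) = (799,40)
n=3: (799,40)∘(20,1) = (20·799+399·1·40, 20·40+1·799) = (31940,1599)
n=4: (31940,1599)∘(20,1) = (20·31940+399·1·1599, 20·1599+1·31940) = (1276801,63920)
n=5: (1276801,63920)∘(20,1) = (20·1276801+399·1·63920, 20·63920+1·1276801) = (51040100,2555201)

20 1
799 40
31940 1599
1276801 63920
51040100 2555201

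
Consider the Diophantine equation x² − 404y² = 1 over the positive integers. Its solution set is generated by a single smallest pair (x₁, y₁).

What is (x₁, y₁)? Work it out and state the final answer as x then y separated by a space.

√404 → a₀=20, period (10,40); ℓ=2 even so k=1
i=0: a=20 ⇒ p=20, q=1
i=1: a=10 ⇒ p=201, q=10
(x₁, y₁) = (201, 10);  201² − 404·10² = 1 ✓

201 10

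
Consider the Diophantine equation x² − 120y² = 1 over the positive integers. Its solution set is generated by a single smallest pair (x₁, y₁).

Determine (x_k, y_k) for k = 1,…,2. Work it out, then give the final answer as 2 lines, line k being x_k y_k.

11 1
241 22

√120 = [10; 1,20, …], period ℓ=2 (even) → k=1
step 0: (10, 1)  from 10·(1,0) + (0,1)
step 1: (11, 1)  from 1·(10,1) + (1,0)
→ (11, 1).  Check: 11²=121, 120·1²=120, difference 1.
(x_2, y_2) = (11·11 + 120·1·1, 11·1 + 1·11) = (241, 22)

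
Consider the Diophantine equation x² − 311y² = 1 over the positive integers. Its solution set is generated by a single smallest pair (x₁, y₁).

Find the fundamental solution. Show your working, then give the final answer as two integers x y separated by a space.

d=311: √d = [17; 1,1,1,2,1,…,1,1,34] (ℓ=16, even), read p_15/q_15
i=0: a=17 ⇒ p=17, q=1
i=1: a=1 ⇒ p=18, q=1
i=2: a=1 ⇒ p=35, q=2
…
i=4: a=2 ⇒ p=141, q=8
…
i=7: a=3 ⇒ p=4109, q=233
i=8: a=17 ⇒ p=71158, q=4035
…
i=12: a=2 ⇒ p=4565134, q=258865
…
i=14: a=1 ⇒ p=10724507, q=608131
i=15: a=1 ⇒ p=16883880, q=957397
fundamental: x₁=16883880, y₁=957397  (since 285065403854400 − 311·916609015609 = 1)

16883880 957397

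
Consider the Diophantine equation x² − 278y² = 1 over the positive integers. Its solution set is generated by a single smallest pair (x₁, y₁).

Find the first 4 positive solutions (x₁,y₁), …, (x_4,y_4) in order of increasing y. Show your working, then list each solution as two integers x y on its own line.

√278 = [16; 1,2,16,2,1,32, …], period ℓ=6 (even) → k=5
step 0: (16, 1)  from 16·(1,0) + (0,1)
step 1: (17, 1)  from 1·(16,1) + (1,0)
step 2: (50, 3)  from 2·(17,1) + (16,1)
…
step 4: (1684, 101)  from 2·(817,49) + (50,3)
step 5: (2501, 150)  from 1·(1684,101) + (817,49)
fundamental: x₁=2501, y₁=150  (since 6255001 − 278·22500 = 1)
(x_2, y_2) = (2501·2501 + 278·150·150, 2501·150 + 150·2501) = (12510001, 750300)
(x_3, y_3) = (2501·12510001 + 278·150·750300, 2501·750300 + 150·12510001) = (62575022501, 3753000450)
(x_4, y_4) = (2501·62575022501 + 278·150·3753000450, 2501·3753000450 + 150·62575022501) = (313000250040001, 18772507500600)

2501 150
12510001 750300
62575022501 3753000450
313000250040001 18772507500600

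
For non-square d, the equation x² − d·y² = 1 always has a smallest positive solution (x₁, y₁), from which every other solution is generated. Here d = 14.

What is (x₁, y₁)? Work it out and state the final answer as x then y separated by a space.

[3; 1,2,1,6] for √14; ℓ=4 ⇒ convergent index 3
a_0=3:  p_0=3·1+0=3,  q_0=3·0+1=1
a_1=1:  p_1=1·3+1=4,  q_1=1·1+0=1
a_2=2:  p_2=2·4+3=11,  q_2=2·1+1=3
a_3=1:  p_3=1·11+4=15,  q_3=1·3+1=4
fundamental: x₁=15, y₁=4  (since 225 − 14·16 = 1)

15 4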